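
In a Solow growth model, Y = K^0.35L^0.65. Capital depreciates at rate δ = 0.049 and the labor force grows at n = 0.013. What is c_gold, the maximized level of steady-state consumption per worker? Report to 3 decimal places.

c_gold ≈ 1.651

Capital per worker breaks even when investment replaces (n + δ)·k; here n + δ = 0.062.
Setting f'(k) = n+δ gives 0.35·k^(0.35−1) = 0.062, hence k_gold = (0.35/0.062)^(1/0.65) ≈ 14.3359.
y_gold = 14.3359^0.35 ≈ 2.5395.
c_gold = y_gold − (n+δ)·k_gold = 2.5395 − 0.062·14.3359 ≈ 1.6507.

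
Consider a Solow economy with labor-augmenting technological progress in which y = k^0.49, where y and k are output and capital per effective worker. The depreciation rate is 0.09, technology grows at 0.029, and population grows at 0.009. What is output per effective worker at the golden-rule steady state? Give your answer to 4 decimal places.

y_gold ≈ 3.6318

Break-even investment rate: n + g + δ = 0.009 + 0.029 + 0.09 = 0.128.
Maximizing c = f(k) − (n+g+δ)·k gives f'(k) = n+g+δ, i.e. 0.49·k^(0.49−1) = 0.128, so k_gold = (0.49/0.128)^(1/0.51) ≈ 13.9030.
Output: y_gold = k_gold^0.49 = 13.9030^0.49 ≈ 3.6318.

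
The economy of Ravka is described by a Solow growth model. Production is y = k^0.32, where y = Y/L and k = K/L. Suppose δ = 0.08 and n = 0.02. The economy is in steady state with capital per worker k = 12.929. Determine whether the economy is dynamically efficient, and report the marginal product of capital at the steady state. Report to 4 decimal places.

Capital per worker breaks even when investment replaces (n + δ)·k; here n + δ = 0.1.
MPK = 0.32·k^(0.32−1) = 0.32·12.929^(-0.68) ≈ 0.0561.
MPK < 0.1, so the economy is dynamically inefficient (over-saving).

dynamically inefficient; MPK ≈ 0.0561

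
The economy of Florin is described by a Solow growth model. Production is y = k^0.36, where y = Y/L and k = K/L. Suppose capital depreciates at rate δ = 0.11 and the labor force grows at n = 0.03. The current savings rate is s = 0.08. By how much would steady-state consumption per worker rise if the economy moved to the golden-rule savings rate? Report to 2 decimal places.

Δc ≈ 0.42

The effective depreciation rate is n + δ = 0.03 + 0.11 = 0.14.
Current steady state (s = 0.08): k* = (0.08/0.14)^(1/0.64) ≈ 0.4171, y* = 0.4171^0.36 ≈ 0.7299, c* = (1−0.08)·0.7299 ≈ 0.6716.
Setting f'(k) = n+δ gives 0.36·k^(0.36−1) = 0.14, hence k_gold = (0.36/0.14)^(1/0.64) ≈ 4.3742.
y_gold = 4.3742^0.36 ≈ 1.7011, c_gold = y_gold − 0.14·k_gold ≈ 1.0887.
Gain: Δc = 1.0887 − 0.6716 ≈ 0.4171.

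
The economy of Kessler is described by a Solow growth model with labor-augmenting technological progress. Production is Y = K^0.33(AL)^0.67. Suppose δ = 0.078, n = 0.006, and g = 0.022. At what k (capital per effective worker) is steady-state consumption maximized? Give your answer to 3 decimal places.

Capital per effective worker breaks even when investment replaces (n + g + δ)·k; here n + g + δ = 0.106.
Maximizing c = f(k) − (n+g+δ)·k gives f'(k) = n+g+δ, i.e. 0.33·k^(0.33−1) = 0.106, so k_gold = (0.33/0.106)^(1/0.67) ≈ 5.4467.

k_gold ≈ 5.447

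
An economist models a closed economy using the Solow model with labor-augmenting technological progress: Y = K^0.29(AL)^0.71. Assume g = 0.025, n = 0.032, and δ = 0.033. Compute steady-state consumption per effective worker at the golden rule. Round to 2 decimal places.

c_gold ≈ 1.15

The effective depreciation rate is n + g + δ = 0.032 + 0.025 + 0.033 = 0.09.
Setting f'(k) = n+g+δ gives 0.29·k^(0.29−1) = 0.09, hence k_gold = (0.29/0.09)^(1/0.71) ≈ 5.1965.
y_gold = 5.1965^0.29 ≈ 1.6127.
c_gold = y_gold − (n+g+δ)·k_gold = 1.6127 − 0.09·5.1965 ≈ 1.1450.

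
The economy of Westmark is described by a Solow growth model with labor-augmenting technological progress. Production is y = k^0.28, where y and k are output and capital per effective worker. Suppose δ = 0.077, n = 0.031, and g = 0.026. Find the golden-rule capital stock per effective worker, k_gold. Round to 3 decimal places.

k_gold ≈ 2.783

The effective depreciation rate is n + g + δ = 0.031 + 0.026 + 0.077 = 0.134.
Maximizing c = f(k) − (n+g+δ)·k gives f'(k) = n+g+δ, i.e. 0.28·k^(0.28−1) = 0.134, so k_gold = (0.28/0.134)^(1/0.72) ≈ 2.7830.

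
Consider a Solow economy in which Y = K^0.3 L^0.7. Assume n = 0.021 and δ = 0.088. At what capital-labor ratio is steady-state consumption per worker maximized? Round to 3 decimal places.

n + δ = 0.021 + 0.088 = 0.109.
At the golden rule the marginal product of capital equals n+δ: 0.3·k^(0.3−1) = 0.109. Solving, k_gold = (0.3/0.109)^(1/0.7) ≈ 4.2475.

k_gold ≈ 4.248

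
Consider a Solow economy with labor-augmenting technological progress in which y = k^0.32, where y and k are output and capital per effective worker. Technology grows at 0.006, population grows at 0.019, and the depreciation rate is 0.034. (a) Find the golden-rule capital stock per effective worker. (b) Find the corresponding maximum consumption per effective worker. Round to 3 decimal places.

(a) k_gold ≈ 12.018; (b) c_gold ≈ 1.507

n + g + δ = 0.019 + 0.006 + 0.034 = 0.059.
Maximizing c = f(k) − (n+g+δ)·k gives f'(k) = n+g+δ, i.e. 0.32·k^(0.32−1) = 0.059, so k_gold = (0.32/0.059)^(1/0.68) ≈ 12.0185.
y_gold = 12.0185^0.32 ≈ 2.2159; c_gold = y_gold − 0.059·k_gold ≈ 1.5068.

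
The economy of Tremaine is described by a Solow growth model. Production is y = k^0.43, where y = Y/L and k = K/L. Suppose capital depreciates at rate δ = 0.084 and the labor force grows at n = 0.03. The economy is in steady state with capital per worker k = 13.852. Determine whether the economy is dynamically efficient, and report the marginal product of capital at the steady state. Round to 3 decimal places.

dynamically inefficient; MPK ≈ 0.096

Break-even investment rate: n + δ = 0.03 + 0.084 = 0.114.
MPK = 0.43·k^(0.43−1) = 0.43·13.852^(-0.57) ≈ 0.0961.
MPK < 0.114, so the economy is dynamically inefficient (over-saving).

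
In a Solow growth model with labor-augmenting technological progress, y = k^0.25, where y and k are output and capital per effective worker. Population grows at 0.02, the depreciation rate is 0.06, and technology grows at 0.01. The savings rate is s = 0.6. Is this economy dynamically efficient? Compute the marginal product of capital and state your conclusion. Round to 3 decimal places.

Capital per effective worker breaks even when investment replaces (n + g + δ)·k; here n + g + δ = 0.09.
Steady-state k*: s·k^0.25 = 0.09·k gives k* = (0.6/0.09)^(1/0.75) ≈ 12.5471.
MPK = 0.25·12.5471^(-0.75) ≈ 0.0375.
MPK < n+g+δ = 0.09, so the economy is dynamically inefficient (over-saving).

dynamically inefficient; MPK ≈ 0.038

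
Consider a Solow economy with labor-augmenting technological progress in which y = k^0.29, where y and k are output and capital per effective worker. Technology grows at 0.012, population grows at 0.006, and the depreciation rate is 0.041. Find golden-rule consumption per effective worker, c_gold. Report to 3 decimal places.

c_gold ≈ 1.361

The effective depreciation rate is n + g + δ = 0.006 + 0.012 + 0.041 = 0.059.
At the golden rule the marginal product of capital equals n+g+δ: 0.29·k^(0.29−1) = 0.059. Solving, k_gold = (0.29/0.059)^(1/0.71) ≈ 9.4191.
y_gold = 9.4191^0.29 ≈ 1.9163.
c_gold = y_gold − (n+g+δ)·k_gold = 1.9163 − 0.059·9.4191 ≈ 1.3606.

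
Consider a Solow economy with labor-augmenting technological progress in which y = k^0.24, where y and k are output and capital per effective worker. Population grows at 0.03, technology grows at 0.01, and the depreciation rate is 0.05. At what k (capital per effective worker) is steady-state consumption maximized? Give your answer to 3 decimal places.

Capital per effective worker breaks even when investment replaces (n + g + δ)·k; here n + g + δ = 0.09.
Golden rule sets MPK = n+g+δ: 0.24·k^(0.24−1) = 0.09, so k_gold = (0.24/0.09)^(1/0.76) ≈ 3.6348.

k_gold ≈ 3.635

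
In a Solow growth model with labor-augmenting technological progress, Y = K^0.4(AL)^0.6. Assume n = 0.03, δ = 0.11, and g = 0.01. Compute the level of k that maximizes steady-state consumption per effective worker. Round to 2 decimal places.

k_gold ≈ 5.13

Capital per effective worker breaks even when investment replaces (n + g + δ)·k; here n + g + δ = 0.15.
Setting f'(k) = n+g+δ gives 0.4·k^(0.4−1) = 0.15, hence k_gold = (0.4/0.15)^(1/0.6) ≈ 5.1280.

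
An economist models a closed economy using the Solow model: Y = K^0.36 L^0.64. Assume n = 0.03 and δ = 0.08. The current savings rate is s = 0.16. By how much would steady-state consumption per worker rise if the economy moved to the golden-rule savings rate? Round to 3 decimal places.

Δc ≈ 0.210

n + δ = 0.03 + 0.08 = 0.11.
Current steady state (s = 0.16): k* = (0.16/0.11)^(1/0.64) ≈ 1.7958, y* = 1.7958^0.36 ≈ 1.2346, c* = (1−0.16)·1.2346 ≈ 1.0371.
Golden rule sets MPK = n+δ: 0.36·k^(0.36−1) = 0.11, so k_gold = (0.36/0.11)^(1/0.64) ≈ 6.3760.
y_gold = 6.3760^0.36 ≈ 1.9482, c_gold = y_gold − 0.11·k_gold ≈ 1.2469.
Gain: Δc = 1.2469 − 1.0371 ≈ 0.2098.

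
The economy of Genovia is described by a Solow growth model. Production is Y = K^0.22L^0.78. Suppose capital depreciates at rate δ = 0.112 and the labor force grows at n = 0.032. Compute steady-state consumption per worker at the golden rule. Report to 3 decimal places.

Capital per worker breaks even when investment replaces (n + δ)·k; here n + δ = 0.144.
Golden rule sets MPK = n+δ: 0.22·k^(0.22−1) = 0.144, so k_gold = (0.22/0.144)^(1/0.78) ≈ 1.7218.
y_gold = 1.7218^0.22 ≈ 1.1270.
c_gold = y_gold − (n+δ)·k_gold = 1.1270 − 0.144·1.7218 ≈ 0.8790.

c_gold ≈ 0.879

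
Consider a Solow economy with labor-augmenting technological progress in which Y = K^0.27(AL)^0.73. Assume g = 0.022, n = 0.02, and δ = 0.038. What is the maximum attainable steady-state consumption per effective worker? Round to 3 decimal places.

c_gold ≈ 1.145

n + g + δ = 0.02 + 0.022 + 0.038 = 0.08.
Golden rule sets MPK = n+g+δ: 0.27·k^(0.27−1) = 0.08, so k_gold = (0.27/0.08)^(1/0.73) ≈ 5.2925.
y_gold = 5.2925^0.27 ≈ 1.5682.
c_gold = y_gold − (n+g+δ)·k_gold = 1.5682 − 0.08·5.2925 ≈ 1.1448.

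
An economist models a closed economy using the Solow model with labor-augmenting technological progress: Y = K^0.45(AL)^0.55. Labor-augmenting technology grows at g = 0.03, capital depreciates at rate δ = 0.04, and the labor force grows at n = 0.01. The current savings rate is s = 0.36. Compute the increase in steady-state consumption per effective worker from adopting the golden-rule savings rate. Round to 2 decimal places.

Δc ≈ 0.07

The effective depreciation rate is n + g + δ = 0.01 + 0.03 + 0.04 = 0.08.
Current steady state (s = 0.36): k* = (0.36/0.08)^(1/0.55) ≈ 15.4049, y* = 15.4049^0.45 ≈ 3.4233, c* = (1−0.36)·3.4233 ≈ 2.1909.
Golden rule sets MPK = n+g+δ: 0.45·k^(0.45−1) = 0.08, so k_gold = (0.45/0.08)^(1/0.55) ≈ 23.1132.
y_gold = 23.1132^0.45 ≈ 4.1090, c_gold = y_gold − 0.08·k_gold ≈ 2.2600.
Gain: Δc = 2.2600 − 2.1909 ≈ 0.0690.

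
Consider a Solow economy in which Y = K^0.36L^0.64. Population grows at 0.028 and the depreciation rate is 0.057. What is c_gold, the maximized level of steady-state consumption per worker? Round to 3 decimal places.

n + δ = 0.028 + 0.057 = 0.085.
Setting f'(k) = n+δ gives 0.36·k^(0.36−1) = 0.085, hence k_gold = (0.36/0.085)^(1/0.64) ≈ 9.5391.
y_gold = 9.5391^0.36 ≈ 2.2523.
c_gold = y_gold − (n+δ)·k_gold = 2.2523 − 0.085·9.5391 ≈ 1.4415.

c_gold ≈ 1.441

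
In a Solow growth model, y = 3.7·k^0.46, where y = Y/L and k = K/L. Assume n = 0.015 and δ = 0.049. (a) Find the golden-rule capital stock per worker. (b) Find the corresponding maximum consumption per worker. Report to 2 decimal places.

(a) k_gold ≈ 434.99; (b) c_gold ≈ 32.68

Break-even investment rate: n + δ = 0.015 + 0.049 = 0.064.
Maximizing c = f(k) − (n+δ)·k gives f'(k) = n+δ, i.e. 0.46·3.7·k^(0.46−1) = 0.064, so k_gold = (0.46·3.7/0.064)^(1/0.54) ≈ 434.9914.
y_gold = 3.7·434.9914^0.46 ≈ 60.5205; c_gold = y_gold − 0.064·k_gold ≈ 32.6811.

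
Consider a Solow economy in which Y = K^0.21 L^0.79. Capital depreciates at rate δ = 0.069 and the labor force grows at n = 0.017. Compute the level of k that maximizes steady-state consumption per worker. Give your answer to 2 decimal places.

k_gold ≈ 3.10

Break-even investment rate: n + δ = 0.017 + 0.069 = 0.086.
Setting f'(k) = n+δ gives 0.21·k^(0.21−1) = 0.086, hence k_gold = (0.21/0.086)^(1/0.79) ≈ 3.0959.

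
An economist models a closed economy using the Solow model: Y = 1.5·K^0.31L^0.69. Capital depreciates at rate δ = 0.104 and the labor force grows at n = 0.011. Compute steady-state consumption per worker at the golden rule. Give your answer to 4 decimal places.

n + δ = 0.011 + 0.104 = 0.115.
Golden rule sets MPK = n+δ: 0.31·1.5·k^(0.31−1) = 0.115, so k_gold = (0.31·1.5/0.115)^(1/0.69) ≈ 7.5745.
y_gold = 1.5·7.5745^0.31 ≈ 2.8099.
c_gold = y_gold − (n+δ)·k_gold = 2.8099 − 0.115·7.5745 ≈ 1.9388.

c_gold ≈ 1.9388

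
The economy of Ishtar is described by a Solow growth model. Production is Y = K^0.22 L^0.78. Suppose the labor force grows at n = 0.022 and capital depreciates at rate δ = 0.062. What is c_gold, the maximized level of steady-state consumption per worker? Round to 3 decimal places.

The effective depreciation rate is n + δ = 0.022 + 0.062 = 0.084.
Golden rule sets MPK = n+δ: 0.22·k^(0.22−1) = 0.084, so k_gold = (0.22/0.084)^(1/0.78) ≈ 3.4362.
y_gold = 3.4362^0.22 ≈ 1.3120.
c_gold = y_gold − (n+δ)·k_gold = 1.3120 − 0.084·3.4362 ≈ 1.0234.

c_gold ≈ 1.023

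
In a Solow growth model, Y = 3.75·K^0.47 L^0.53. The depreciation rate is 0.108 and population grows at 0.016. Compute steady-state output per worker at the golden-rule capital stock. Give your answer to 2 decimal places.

y_gold ≈ 39.47

Break-even investment rate: n + δ = 0.016 + 0.108 = 0.124.
At the golden rule the marginal product of capital equals n+δ: 0.47·3.75·k^(0.47−1) = 0.124. Solving, k_gold = (0.47·3.75/0.124)^(1/0.53) ≈ 149.5959.
Output: y_gold = 3.75·k_gold^0.47 = 3.75·149.5959^0.47 ≈ 39.4679.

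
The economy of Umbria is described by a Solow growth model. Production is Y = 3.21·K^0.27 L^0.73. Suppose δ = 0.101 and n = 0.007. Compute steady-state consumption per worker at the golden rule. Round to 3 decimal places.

n + δ = 0.007 + 0.101 = 0.108.
Golden rule sets MPK = n+δ: 0.27·3.21·k^(0.27−1) = 0.108, so k_gold = (0.27·3.21/0.108)^(1/0.73) ≈ 17.3367.
y_gold = 3.21·17.3367^0.27 ≈ 6.9347.
c_gold = y_gold − (n+δ)·k_gold = 6.9347 − 0.108·17.3367 ≈ 5.0623.

c_gold ≈ 5.062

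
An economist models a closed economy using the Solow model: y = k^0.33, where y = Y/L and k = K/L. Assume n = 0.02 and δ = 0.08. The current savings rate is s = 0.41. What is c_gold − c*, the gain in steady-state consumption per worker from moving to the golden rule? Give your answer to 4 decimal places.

Δc ≈ 0.0242

The effective depreciation rate is n + δ = 0.02 + 0.08 = 0.1.
Current steady state (s = 0.41): k* = (0.41/0.1)^(1/0.67) ≈ 8.2149, y* = 8.2149^0.33 ≈ 2.0036, c* = (1−0.41)·2.0036 ≈ 1.1821.
Setting f'(k) = n+δ gives 0.33·k^(0.33−1) = 0.1, hence k_gold = (0.33/0.1)^(1/0.67) ≈ 5.9416.
y_gold = 5.9416^0.33 ≈ 1.8005, c_gold = y_gold − 0.1·k_gold ≈ 1.2063.
Gain: Δc = 1.2063 − 1.1821 ≈ 0.0242.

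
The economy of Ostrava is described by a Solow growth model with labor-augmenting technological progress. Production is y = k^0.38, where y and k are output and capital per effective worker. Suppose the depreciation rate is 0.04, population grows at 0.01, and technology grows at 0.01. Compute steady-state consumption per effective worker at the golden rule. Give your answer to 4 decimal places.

c_gold ≈ 1.9218

Break-even investment rate: n + g + δ = 0.01 + 0.01 + 0.04 = 0.06.
Maximizing c = f(k) − (n+g+δ)·k gives f'(k) = n+g+δ, i.e. 0.38·k^(0.38−1) = 0.06, so k_gold = (0.38/0.06)^(1/0.62) ≈ 19.6316.
y_gold = 19.6316^0.38 ≈ 3.0997.
c_gold = y_gold − (n+g+δ)·k_gold = 3.0997 − 0.06·19.6316 ≈ 1.9218.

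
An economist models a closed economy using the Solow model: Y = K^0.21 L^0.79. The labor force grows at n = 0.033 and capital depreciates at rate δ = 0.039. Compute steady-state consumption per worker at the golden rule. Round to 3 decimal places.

n + δ = 0.033 + 0.039 = 0.072.
At the golden rule the marginal product of capital equals n+δ: 0.21·k^(0.21−1) = 0.072. Solving, k_gold = (0.21/0.072)^(1/0.79) ≈ 3.8767.
y_gold = 3.8767^0.21 ≈ 1.3292.
c_gold = y_gold − (n+δ)·k_gold = 1.3292 − 0.072·3.8767 ≈ 1.0500.

c_gold ≈ 1.050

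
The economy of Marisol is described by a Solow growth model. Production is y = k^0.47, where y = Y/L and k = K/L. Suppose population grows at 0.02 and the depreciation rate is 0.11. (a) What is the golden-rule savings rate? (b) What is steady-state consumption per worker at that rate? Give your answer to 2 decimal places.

Break-even investment rate: n + δ = 0.02 + 0.11 = 0.13.
For Cobb-Douglas, s_gold equals capital's share: s_gold = 0.47.
Setting f'(k) = n+δ gives 0.47·k^(0.47−1) = 0.13, hence k_gold = (0.47/0.13)^(1/0.53) ≈ 11.3011.
y_gold = 11.3011^0.47 ≈ 3.1258; c_gold = (1−0.47)·y_gold ≈ 1.6567.

(a) s_gold = 0.47; (b) c_gold ≈ 1.66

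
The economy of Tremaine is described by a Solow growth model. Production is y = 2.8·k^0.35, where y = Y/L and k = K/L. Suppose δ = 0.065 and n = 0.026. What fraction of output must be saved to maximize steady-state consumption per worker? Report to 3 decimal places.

n + δ = 0.026 + 0.065 = 0.091.
At the golden rule MPK = n+δ, and in any Cobb-Douglas steady state s = (n+δ)·k/y = MPK·k/y = capital's share 0.35.

s_gold = 0.350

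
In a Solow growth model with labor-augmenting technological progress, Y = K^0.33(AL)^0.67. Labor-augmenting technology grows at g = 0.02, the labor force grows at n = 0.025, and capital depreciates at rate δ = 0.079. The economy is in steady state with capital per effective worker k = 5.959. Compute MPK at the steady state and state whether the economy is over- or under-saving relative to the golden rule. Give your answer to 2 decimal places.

Capital per effective worker breaks even when investment replaces (n + g + δ)·k; here n + g + δ = 0.124.
MPK = 0.33·k^(0.33−1) = 0.33·5.959^(-0.67) ≈ 0.0998.
MPK < 0.124, so the economy is dynamically inefficient (over-saving).

over-saving; MPK ≈ 0.10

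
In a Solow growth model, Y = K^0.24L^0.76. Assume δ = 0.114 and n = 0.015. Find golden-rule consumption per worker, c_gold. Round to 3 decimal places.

c_gold ≈ 0.925

n + δ = 0.015 + 0.114 = 0.129.
Golden rule sets MPK = n+δ: 0.24·k^(0.24−1) = 0.129, so k_gold = (0.24/0.129)^(1/0.76) ≈ 2.2634.
y_gold = 2.2634^0.24 ≈ 1.2166.
c_gold = y_gold − (n+δ)·k_gold = 1.2166 − 0.129·2.2634 ≈ 0.9246.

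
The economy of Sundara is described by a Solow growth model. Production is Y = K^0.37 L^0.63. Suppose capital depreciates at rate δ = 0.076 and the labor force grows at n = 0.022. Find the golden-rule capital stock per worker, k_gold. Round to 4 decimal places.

Break-even investment rate: n + δ = 0.022 + 0.076 = 0.098.
Maximizing c = f(k) − (n+δ)·k gives f'(k) = n+δ, i.e. 0.37·k^(0.37−1) = 0.098, so k_gold = (0.37/0.098)^(1/0.63) ≈ 8.2382.

k_gold ≈ 8.2382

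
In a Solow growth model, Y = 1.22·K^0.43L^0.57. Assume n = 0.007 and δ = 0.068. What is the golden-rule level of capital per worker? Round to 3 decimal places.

Break-even investment rate: n + δ = 0.007 + 0.068 = 0.075.
Setting f'(k) = n+δ gives 0.43·1.22·k^(0.43−1) = 0.075, hence k_gold = (0.43·1.22/0.075)^(1/0.57) ≈ 30.3422.

k_gold ≈ 30.342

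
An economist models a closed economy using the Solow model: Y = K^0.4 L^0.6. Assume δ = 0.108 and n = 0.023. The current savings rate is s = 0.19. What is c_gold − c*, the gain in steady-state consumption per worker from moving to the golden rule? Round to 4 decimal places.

Break-even investment rate: n + δ = 0.023 + 0.108 = 0.131.
Current steady state (s = 0.19): k* = (0.19/0.131)^(1/0.6) ≈ 1.8584, y* = 1.8584^0.4 ≈ 1.2813, c* = (1−0.19)·1.2813 ≈ 1.0379.
Maximizing c = f(k) − (n+δ)·k gives f'(k) = n+δ, i.e. 0.4·k^(0.4−1) = 0.131, so k_gold = (0.4/0.131)^(1/0.6) ≈ 6.4266.
y_gold = 6.4266^0.4 ≈ 2.1047, c_gold = y_gold − 0.131·k_gold ≈ 1.2628.
Gain: Δc = 1.2628 − 1.0379 ≈ 0.2250.

Δc ≈ 0.2250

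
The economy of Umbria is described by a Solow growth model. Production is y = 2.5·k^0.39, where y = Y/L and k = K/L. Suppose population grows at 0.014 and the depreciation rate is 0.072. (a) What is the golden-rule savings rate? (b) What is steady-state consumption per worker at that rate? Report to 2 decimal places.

Break-even investment rate: n + δ = 0.014 + 0.072 = 0.086.
For Cobb-Douglas, s_gold equals capital's share: s_gold = 0.39.
Maximizing c = f(k) − (n+δ)·k gives f'(k) = n+δ, i.e. 0.39·2.5·k^(0.39−1) = 0.086, so k_gold = (0.39·2.5/0.086)^(1/0.61) ≈ 53.5425.
y_gold = 2.5·53.5425^0.39 ≈ 11.8068; c_gold = (1−0.39)·y_gold ≈ 7.2022.

(a) s_gold = 0.39; (b) c_gold ≈ 7.20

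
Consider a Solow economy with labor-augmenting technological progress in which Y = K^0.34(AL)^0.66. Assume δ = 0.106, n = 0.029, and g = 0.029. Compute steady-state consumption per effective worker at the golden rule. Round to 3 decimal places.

c_gold ≈ 0.961

Capital per effective worker breaks even when investment replaces (n + g + δ)·k; here n + g + δ = 0.164.
Maximizing c = f(k) − (n+g+δ)·k gives f'(k) = n+g+δ, i.e. 0.34·k^(0.34−1) = 0.164, so k_gold = (0.34/0.164)^(1/0.66) ≈ 3.0182.
y_gold = 3.0182^0.34 ≈ 1.4558.
c_gold = y_gold − (n+g+δ)·k_gold = 1.4558 − 0.164·3.0182 ≈ 0.9609.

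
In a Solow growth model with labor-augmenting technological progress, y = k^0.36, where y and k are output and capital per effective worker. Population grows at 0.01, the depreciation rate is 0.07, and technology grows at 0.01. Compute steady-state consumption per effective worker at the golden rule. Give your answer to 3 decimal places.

The effective depreciation rate is n + g + δ = 0.01 + 0.01 + 0.07 = 0.09.
Maximizing c = f(k) − (n+g+δ)·k gives f'(k) = n+g+δ, i.e. 0.36·k^(0.36−1) = 0.09, so k_gold = (0.36/0.09)^(1/0.64) ≈ 8.7241.
y_gold = 8.7241^0.36 ≈ 2.1810.
c_gold = y_gold − (n+g+δ)·k_gold = 2.1810 − 0.09·8.7241 ≈ 1.3958.

c_gold ≈ 1.396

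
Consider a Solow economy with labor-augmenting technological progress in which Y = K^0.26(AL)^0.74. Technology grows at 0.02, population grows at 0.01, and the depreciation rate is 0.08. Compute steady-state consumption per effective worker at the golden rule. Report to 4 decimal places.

c_gold ≈ 1.0011

Capital per effective worker breaks even when investment replaces (n + g + δ)·k; here n + g + δ = 0.11.
Maximizing c = f(k) − (n+g+δ)·k gives f'(k) = n+g+δ, i.e. 0.26·k^(0.26−1) = 0.11, so k_gold = (0.26/0.11)^(1/0.74) ≈ 3.1977.
y_gold = 3.1977^0.26 ≈ 1.3529.
c_gold = y_gold − (n+g+δ)·k_gold = 1.3529 − 0.11·3.1977 ≈ 1.0011.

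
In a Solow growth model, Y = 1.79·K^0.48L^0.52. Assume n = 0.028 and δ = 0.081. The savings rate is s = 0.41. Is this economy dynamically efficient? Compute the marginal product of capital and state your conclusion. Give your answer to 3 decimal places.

dynamically efficient; MPK ≈ 0.128

Capital per worker breaks even when investment replaces (n + δ)·k; here n + δ = 0.109.
Steady-state k*: s·A·k^0.48 = 0.109·k gives k* = (0.41·1.79/0.109)^(1/0.52) ≈ 39.1482.
MPK = 0.48·1.79·39.1482^(-0.52) ≈ 0.1276.
MPK > n+δ = 0.109, so the economy is dynamically efficient (under-saving).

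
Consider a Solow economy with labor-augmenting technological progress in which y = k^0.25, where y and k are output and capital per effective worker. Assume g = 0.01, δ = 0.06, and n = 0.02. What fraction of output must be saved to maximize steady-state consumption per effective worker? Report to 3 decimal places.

Break-even investment rate: n + g + δ = 0.02 + 0.01 + 0.06 = 0.09.
At the golden rule MPK = n+g+δ, and in any Cobb-Douglas steady state s = (n+g+δ)·k/y = MPK·k/y = capital's share 0.25.

s_gold = 0.250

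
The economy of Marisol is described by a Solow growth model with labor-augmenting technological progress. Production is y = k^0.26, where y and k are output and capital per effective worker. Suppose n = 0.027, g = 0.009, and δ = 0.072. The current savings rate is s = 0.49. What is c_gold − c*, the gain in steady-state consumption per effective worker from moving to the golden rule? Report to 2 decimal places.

Δc ≈ 0.14

Capital per effective worker breaks even when investment replaces (n + g + δ)·k; here n + g + δ = 0.108.
Current steady state (s = 0.49): k* = (0.49/0.108)^(1/0.74) ≈ 7.7185, y* = 7.7185^0.26 ≈ 1.7012, c* = (1−0.49)·1.7012 ≈ 0.8676.
Setting f'(k) = n+g+δ gives 0.26·k^(0.26−1) = 0.108, hence k_gold = (0.26/0.108)^(1/0.74) ≈ 3.2780.
y_gold = 3.2780^0.26 ≈ 1.3616, c_gold = y_gold − 0.108·k_gold ≈ 1.0076.
Gain: Δc = 1.0076 − 0.8676 ≈ 0.1400.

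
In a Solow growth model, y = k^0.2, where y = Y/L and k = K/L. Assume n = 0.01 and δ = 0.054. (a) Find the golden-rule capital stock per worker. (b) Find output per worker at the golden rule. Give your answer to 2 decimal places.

(a) k_gold ≈ 4.15; (b) y_gold ≈ 1.33

Capital per worker breaks even when investment replaces (n + δ)·k; here n + δ = 0.064.
Setting f'(k) = n+δ gives 0.2·k^(0.2−1) = 0.064, hence k_gold = (0.2/0.064)^(1/0.8) ≈ 4.1549.
y_gold = 4.1549^0.2 ≈ 1.3296.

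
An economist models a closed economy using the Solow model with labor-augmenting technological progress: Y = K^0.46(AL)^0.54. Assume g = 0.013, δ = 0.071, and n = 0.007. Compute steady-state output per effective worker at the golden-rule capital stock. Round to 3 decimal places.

y_gold ≈ 3.976

Break-even investment rate: n + g + δ = 0.007 + 0.013 + 0.071 = 0.091.
Maximizing c = f(k) − (n+g+δ)·k gives f'(k) = n+g+δ, i.e. 0.46·k^(0.46−1) = 0.091, so k_gold = (0.46/0.091)^(1/0.54) ≈ 20.0992.
Output: y_gold = k_gold^0.46 = 20.0992^0.46 ≈ 3.9761.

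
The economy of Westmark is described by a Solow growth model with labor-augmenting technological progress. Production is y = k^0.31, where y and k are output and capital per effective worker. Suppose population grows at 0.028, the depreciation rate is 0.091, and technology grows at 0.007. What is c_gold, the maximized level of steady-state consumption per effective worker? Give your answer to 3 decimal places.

c_gold ≈ 1.034

n + g + δ = 0.028 + 0.007 + 0.091 = 0.126.
Setting f'(k) = n+g+δ gives 0.31·k^(0.31−1) = 0.126, hence k_gold = (0.31/0.126)^(1/0.69) ≈ 3.6868.
y_gold = 3.6868^0.31 ≈ 1.4985.
c_gold = y_gold − (n+g+δ)·k_gold = 1.4985 − 0.126·3.6868 ≈ 1.0340.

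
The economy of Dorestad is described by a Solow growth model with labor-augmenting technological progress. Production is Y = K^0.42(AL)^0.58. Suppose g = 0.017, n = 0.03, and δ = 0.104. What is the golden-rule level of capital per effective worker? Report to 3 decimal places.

Break-even investment rate: n + g + δ = 0.03 + 0.017 + 0.104 = 0.151.
Golden rule sets MPK = n+g+δ: 0.42·k^(0.42−1) = 0.151, so k_gold = (0.42/0.151)^(1/0.58) ≈ 5.8343.

k_gold ≈ 5.834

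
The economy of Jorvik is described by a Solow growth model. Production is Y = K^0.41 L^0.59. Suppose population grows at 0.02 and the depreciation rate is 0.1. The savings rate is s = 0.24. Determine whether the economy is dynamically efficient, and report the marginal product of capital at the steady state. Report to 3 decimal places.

Capital per worker breaks even when investment replaces (n + δ)·k; here n + δ = 0.12.
Steady-state k*: s·k^0.41 = 0.12·k gives k* = (0.24/0.12)^(1/0.59) ≈ 3.2376.
MPK = 0.41·3.2376^(-0.59) ≈ 0.2050.
MPK > n+δ = 0.12, so the economy is dynamically efficient (under-saving).

dynamically efficient; MPK ≈ 0.205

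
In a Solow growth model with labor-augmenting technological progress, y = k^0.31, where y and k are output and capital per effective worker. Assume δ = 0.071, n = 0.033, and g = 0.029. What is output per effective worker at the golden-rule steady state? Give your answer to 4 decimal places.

Break-even investment rate: n + g + δ = 0.033 + 0.029 + 0.071 = 0.133.
Maximizing c = f(k) − (n+g+δ)·k gives f'(k) = n+g+δ, i.e. 0.31·k^(0.31−1) = 0.133, so k_gold = (0.31/0.133)^(1/0.69) ≈ 3.4090.
Output: y_gold = k_gold^0.31 = 3.4090^0.31 ≈ 1.4626.

y_gold ≈ 1.4626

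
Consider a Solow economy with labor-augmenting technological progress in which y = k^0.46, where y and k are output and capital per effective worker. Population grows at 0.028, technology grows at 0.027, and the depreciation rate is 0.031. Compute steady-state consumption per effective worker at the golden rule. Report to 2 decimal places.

Capital per effective worker breaks even when investment replaces (n + g + δ)·k; here n + g + δ = 0.086.
At the golden rule the marginal product of capital equals n+g+δ: 0.46·k^(0.46−1) = 0.086. Solving, k_gold = (0.46/0.086)^(1/0.54) ≈ 22.3166.
y_gold = 22.3166^0.46 ≈ 4.1722.
c_gold = y_gold − (n+g+δ)·k_gold = 4.1722 − 0.086·22.3166 ≈ 2.2530.

c_gold ≈ 2.25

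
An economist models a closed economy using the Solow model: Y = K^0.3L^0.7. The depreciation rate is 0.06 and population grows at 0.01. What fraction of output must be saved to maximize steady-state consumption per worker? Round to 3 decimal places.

s_gold = 0.300

n + δ = 0.01 + 0.06 = 0.07.
At the golden rule MPK = n+δ, and in any Cobb-Douglas steady state s = (n+δ)·k/y = MPK·k/y = capital's share 0.3.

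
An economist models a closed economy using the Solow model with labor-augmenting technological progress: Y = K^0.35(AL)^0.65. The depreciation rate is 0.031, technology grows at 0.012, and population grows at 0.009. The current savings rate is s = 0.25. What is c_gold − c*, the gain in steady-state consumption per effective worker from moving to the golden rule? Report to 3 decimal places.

Break-even investment rate: n + g + δ = 0.009 + 0.012 + 0.031 = 0.052.
Current steady state (s = 0.25): k* = (0.25/0.052)^(1/0.65) ≈ 11.1978, y* = 11.1978^0.35 ≈ 2.3291, c* = (1−0.25)·2.3291 ≈ 1.7469.
At the golden rule the marginal product of capital equals n+g+δ: 0.35·k^(0.35−1) = 0.052. Solving, k_gold = (0.35/0.052)^(1/0.65) ≈ 18.7908.
y_gold = 18.7908^0.35 ≈ 2.7918, c_gold = y_gold − 0.052·k_gold ≈ 1.8147.
Gain: Δc = 1.8147 − 1.7469 ≈ 0.0678.

Δc ≈ 0.068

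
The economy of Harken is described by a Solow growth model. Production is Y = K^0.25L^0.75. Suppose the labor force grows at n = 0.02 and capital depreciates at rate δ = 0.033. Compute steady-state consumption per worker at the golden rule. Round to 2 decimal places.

Break-even investment rate: n + δ = 0.02 + 0.033 = 0.053.
Golden rule sets MPK = n+δ: 0.25·k^(0.25−1) = 0.053, so k_gold = (0.25/0.053)^(1/0.75) ≈ 7.9108.
y_gold = 7.9108^0.25 ≈ 1.6771.
c_gold = y_gold − (n+δ)·k_gold = 1.6771 − 0.053·7.9108 ≈ 1.2578.

c_gold ≈ 1.26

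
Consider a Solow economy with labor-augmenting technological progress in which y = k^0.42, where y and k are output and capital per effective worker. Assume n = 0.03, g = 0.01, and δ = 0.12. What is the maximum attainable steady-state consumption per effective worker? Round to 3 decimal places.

n + g + δ = 0.03 + 0.01 + 0.12 = 0.16.
Maximizing c = f(k) − (n+g+δ)·k gives f'(k) = n+g+δ, i.e. 0.42·k^(0.42−1) = 0.16, so k_gold = (0.42/0.16)^(1/0.58) ≈ 5.2800.
y_gold = 5.2800^0.42 ≈ 2.0114.
c_gold = y_gold − (n+g+δ)·k_gold = 2.0114 − 0.16·5.2800 ≈ 1.1666.

c_gold ≈ 1.167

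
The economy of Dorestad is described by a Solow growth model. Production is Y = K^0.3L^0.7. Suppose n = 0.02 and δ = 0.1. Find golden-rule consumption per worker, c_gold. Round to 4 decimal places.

c_gold ≈ 1.0367

n + δ = 0.02 + 0.1 = 0.12.
Setting f'(k) = n+δ gives 0.3·k^(0.3−1) = 0.12, hence k_gold = (0.3/0.12)^(1/0.7) ≈ 3.7024.
y_gold = 3.7024^0.3 ≈ 1.4810.
c_gold = y_gold − (n+δ)·k_gold = 1.4810 − 0.12·3.7024 ≈ 1.0367.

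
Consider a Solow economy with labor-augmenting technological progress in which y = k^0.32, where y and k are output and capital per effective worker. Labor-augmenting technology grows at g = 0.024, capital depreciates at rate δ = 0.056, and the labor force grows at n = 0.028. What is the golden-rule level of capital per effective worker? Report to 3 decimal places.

The effective depreciation rate is n + g + δ = 0.028 + 0.024 + 0.056 = 0.108.
Golden rule sets MPK = n+g+δ: 0.32·k^(0.32−1) = 0.108, so k_gold = (0.32/0.108)^(1/0.68) ≈ 4.9399.

k_gold ≈ 4.940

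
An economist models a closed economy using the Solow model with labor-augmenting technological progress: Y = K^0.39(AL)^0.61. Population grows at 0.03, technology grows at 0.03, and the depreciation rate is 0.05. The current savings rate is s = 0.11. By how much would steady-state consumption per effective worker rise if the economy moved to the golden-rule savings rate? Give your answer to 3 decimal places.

Δc ≈ 0.480

Capital per effective worker breaks even when investment replaces (n + g + δ)·k; here n + g + δ = 0.11.
Current steady state (s = 0.11): k* = (0.11/0.11)^(1/0.61) ≈ 1.0000, y* = 1.0000^0.39 ≈ 1.0000, c* = (1−0.11)·1.0000 ≈ 0.8900.
Golden rule sets MPK = n+g+δ: 0.39·k^(0.39−1) = 0.11, so k_gold = (0.39/0.11)^(1/0.61) ≈ 7.9635.
y_gold = 7.9635^0.39 ≈ 2.2461, c_gold = y_gold − 0.11·k_gold ≈ 1.3701.
Gain: Δc = 1.3701 − 0.8900 ≈ 0.4801.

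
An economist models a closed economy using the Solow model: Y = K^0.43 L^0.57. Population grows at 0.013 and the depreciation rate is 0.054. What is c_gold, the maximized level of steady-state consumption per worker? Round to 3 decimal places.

c_gold ≈ 2.317

Capital per worker breaks even when investment replaces (n + δ)·k; here n + δ = 0.067.
Maximizing c = f(k) − (n+δ)·k gives f'(k) = n+δ, i.e. 0.43·k^(0.43−1) = 0.067, so k_gold = (0.43/0.067)^(1/0.57) ≈ 26.0904.
y_gold = 26.0904^0.43 ≈ 4.0652.
c_gold = y_gold − (n+δ)·k_gold = 4.0652 − 0.067·26.0904 ≈ 2.3172.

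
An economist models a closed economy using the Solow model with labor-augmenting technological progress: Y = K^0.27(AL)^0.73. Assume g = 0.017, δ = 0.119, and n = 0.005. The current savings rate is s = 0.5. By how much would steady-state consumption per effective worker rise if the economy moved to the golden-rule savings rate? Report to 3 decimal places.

The effective depreciation rate is n + g + δ = 0.005 + 0.017 + 0.119 = 0.141.
Current steady state (s = 0.5): k* = (0.5/0.141)^(1/0.73) ≈ 5.6635, y* = 5.6635^0.27 ≈ 1.5971, c* = (1−0.5)·1.5971 ≈ 0.7986.
Maximizing c = f(k) − (n+g+δ)·k gives f'(k) = n+g+δ, i.e. 0.27·k^(0.27−1) = 0.141, so k_gold = (0.27/0.141)^(1/0.73) ≈ 2.4350.
y_gold = 2.4350^0.27 ≈ 1.2716, c_gold = y_gold − 0.141·k_gold ≈ 0.9283.
Gain: Δc = 0.9283 − 0.7986 ≈ 0.1297.

Δc ≈ 0.130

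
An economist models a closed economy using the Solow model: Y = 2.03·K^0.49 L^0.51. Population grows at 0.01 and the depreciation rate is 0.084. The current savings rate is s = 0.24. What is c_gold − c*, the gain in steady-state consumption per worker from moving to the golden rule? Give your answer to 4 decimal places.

Δc ≈ 2.4907

Break-even investment rate: n + δ = 0.01 + 0.084 = 0.094.
Current steady state (s = 0.24): k* = (0.24·2.03/0.094)^(1/0.51) ≈ 25.1847, y* = 2.03·25.1847^0.49 ≈ 9.8640, c* = (1−0.24)·9.8640 ≈ 7.4966.
Setting f'(k) = n+δ gives 0.49·2.03·k^(0.49−1) = 0.094, hence k_gold = (0.49·2.03/0.094)^(1/0.51) ≈ 102.0821.
y_gold = 2.03·102.0821^0.49 ≈ 19.5831, c_gold = y_gold − 0.094·k_gold ≈ 9.9874.
Gain: Δc = 9.9874 − 7.4966 ≈ 2.4907.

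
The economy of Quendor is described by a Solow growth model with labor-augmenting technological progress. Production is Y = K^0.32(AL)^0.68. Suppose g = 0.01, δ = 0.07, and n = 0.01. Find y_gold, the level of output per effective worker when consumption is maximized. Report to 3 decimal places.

y_gold ≈ 1.817

Capital per effective worker breaks even when investment replaces (n + g + δ)·k; here n + g + δ = 0.09.
Maximizing c = f(k) − (n+g+δ)·k gives f'(k) = n+g+δ, i.e. 0.32·k^(0.32−1) = 0.09, so k_gold = (0.32/0.09)^(1/0.68) ≈ 6.4589.
Output: y_gold = k_gold^0.32 = 6.4589^0.32 ≈ 1.8166.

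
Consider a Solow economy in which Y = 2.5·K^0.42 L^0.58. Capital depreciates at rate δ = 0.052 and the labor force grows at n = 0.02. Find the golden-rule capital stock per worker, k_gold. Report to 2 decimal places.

Capital per worker breaks even when investment replaces (n + δ)·k; here n + δ = 0.072.
Golden rule sets MPK = n+δ: 0.42·2.5·k^(0.42−1) = 0.072, so k_gold = (0.42·2.5/0.072)^(1/0.58) ≈ 101.5429.

k_gold ≈ 101.54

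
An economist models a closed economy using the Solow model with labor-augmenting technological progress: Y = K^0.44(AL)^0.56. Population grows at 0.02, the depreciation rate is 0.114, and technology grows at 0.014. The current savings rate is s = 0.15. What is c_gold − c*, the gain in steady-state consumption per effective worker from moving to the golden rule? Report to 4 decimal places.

The effective depreciation rate is n + g + δ = 0.02 + 0.014 + 0.114 = 0.148.
Current steady state (s = 0.15): k* = (0.15/0.148)^(1/0.56) ≈ 1.0243, y* = 1.0243^0.44 ≈ 1.0106, c* = (1−0.15)·1.0106 ≈ 0.8590.
Golden rule sets MPK = n+g+δ: 0.44·k^(0.44−1) = 0.148, so k_gold = (0.44/0.148)^(1/0.56) ≈ 6.9982.
y_gold = 6.9982^0.44 ≈ 2.3539, c_gold = y_gold − 0.148·k_gold ≈ 1.3182.
Gain: Δc = 1.3182 − 0.8590 ≈ 0.4592.

Δc ≈ 0.4592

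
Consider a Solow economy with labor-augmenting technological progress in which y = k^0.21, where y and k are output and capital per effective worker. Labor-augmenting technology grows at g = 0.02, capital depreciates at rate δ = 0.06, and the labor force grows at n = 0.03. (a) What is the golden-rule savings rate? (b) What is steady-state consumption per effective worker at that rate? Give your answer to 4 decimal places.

The effective depreciation rate is n + g + δ = 0.03 + 0.02 + 0.06 = 0.11.
For Cobb-Douglas, s_gold equals capital's share: s_gold = 0.21.
At the golden rule the marginal product of capital equals n+g+δ: 0.21·k^(0.21−1) = 0.11. Solving, k_gold = (0.21/0.11)^(1/0.79) ≈ 2.2671.
y_gold = 2.2671^0.21 ≈ 1.1875; c_gold = (1−0.21)·y_gold ≈ 0.9382.

(a) s_gold = 0.2100; (b) c_gold ≈ 0.9382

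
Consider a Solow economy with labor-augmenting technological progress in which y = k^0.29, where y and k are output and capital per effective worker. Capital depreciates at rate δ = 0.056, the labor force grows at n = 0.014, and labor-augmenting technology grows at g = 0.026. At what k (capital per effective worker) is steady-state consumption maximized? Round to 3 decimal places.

k_gold ≈ 4.745

Break-even investment rate: n + g + δ = 0.014 + 0.026 + 0.056 = 0.096.
At the golden rule the marginal product of capital equals n+g+δ: 0.29·k^(0.29−1) = 0.096. Solving, k_gold = (0.29/0.096)^(1/0.71) ≈ 4.7450.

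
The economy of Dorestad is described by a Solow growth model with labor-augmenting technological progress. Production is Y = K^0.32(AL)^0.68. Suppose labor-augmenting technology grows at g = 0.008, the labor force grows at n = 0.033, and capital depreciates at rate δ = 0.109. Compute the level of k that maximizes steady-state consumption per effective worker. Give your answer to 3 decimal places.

k_gold ≈ 3.047

Break-even investment rate: n + g + δ = 0.033 + 0.008 + 0.109 = 0.15.
At the golden rule the marginal product of capital equals n+g+δ: 0.32·k^(0.32−1) = 0.15. Solving, k_gold = (0.32/0.15)^(1/0.68) ≈ 3.0473.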